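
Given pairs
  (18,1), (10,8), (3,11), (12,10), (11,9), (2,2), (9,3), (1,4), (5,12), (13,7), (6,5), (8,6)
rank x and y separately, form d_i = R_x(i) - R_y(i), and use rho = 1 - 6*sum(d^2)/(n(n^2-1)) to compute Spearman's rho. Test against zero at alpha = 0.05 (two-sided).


Step 1: Rank x and y separately (midranks; no ties here).
rank(x): 18->12, 10->8, 3->3, 12->10, 11->9, 2->2, 9->7, 1->1, 5->4, 13->11, 6->5, 8->6
rank(y): 1->1, 8->8, 11->11, 10->10, 9->9, 2->2, 3->3, 4->4, 12->12, 7->7, 5->5, 6->6
Step 2: d_i = R_x(i) - R_y(i); compute d_i^2.
  (12-1)^2=121, (8-8)^2=0, (3-11)^2=64, (10-10)^2=0, (9-9)^2=0, (2-2)^2=0, (7-3)^2=16, (1-4)^2=9, (4-12)^2=64, (11-7)^2=16, (5-5)^2=0, (6-6)^2=0
sum(d^2) = 290.
Step 3: rho = 1 - 6*290 / (12*(12^2 - 1)) = 1 - 1740/1716 = -0.013986.
Step 4: Under H0, t = rho * sqrt((n-2)/(1-rho^2)) = -0.0442 ~ t(10).
Step 5: Two-sided p-value from the t-distribution with 10 df = 0.965590.
Step 6: alpha = 0.05. fail to reject H0.

rho = -0.0140, p = 0.965590, fail to reject H0 at alpha = 0.05.


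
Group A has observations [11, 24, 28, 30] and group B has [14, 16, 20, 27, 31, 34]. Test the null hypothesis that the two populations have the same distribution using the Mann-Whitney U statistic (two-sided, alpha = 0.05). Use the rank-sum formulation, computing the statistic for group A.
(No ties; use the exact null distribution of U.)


Step 1: Combine and sort all 10 observations; assign midranks.
sorted (value, group): (11,X), (14,Y), (16,Y), (20,Y), (24,X), (27,Y), (28,X), (30,X), (31,Y), (34,Y)
ranks: 11->1, 14->2, 16->3, 20->4, 24->5, 27->6, 28->7, 30->8, 31->9, 34->10
Step 2: Rank sum for X: R1 = 1 + 5 + 7 + 8 = 21.
Step 3: U_X = R1 - n1(n1+1)/2 = 21 - 4*5/2 = 21 - 10 = 11.
       U_Y = n1*n2 - U_X = 24 - 11 = 13.
Step 4: No ties, so the exact null distribution of U (based on enumerating the C(10,4) = 210 equally likely rank assignments) gives the two-sided p-value.
Step 5: p-value = 0.914286; compare to alpha = 0.05. fail to reject H0.

U_X = 11, p = 0.914286, fail to reject H0 at alpha = 0.05.


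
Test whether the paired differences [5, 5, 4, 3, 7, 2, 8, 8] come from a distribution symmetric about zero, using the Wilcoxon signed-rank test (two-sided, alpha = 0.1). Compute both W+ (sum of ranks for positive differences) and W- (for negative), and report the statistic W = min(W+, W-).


Step 1: Drop any zero differences (none here) and take |d_i|.
|d| = [5, 5, 4, 3, 7, 2, 8, 8]
Step 2: Midrank |d_i| (ties get averaged ranks).
ranks: |5|->4.5, |5|->4.5, |4|->3, |3|->2, |7|->6, |2|->1, |8|->7.5, |8|->7.5
Step 3: Attach original signs; sum ranks with positive sign and with negative sign.
W+ = 4.5 + 4.5 + 3 + 2 + 6 + 1 + 7.5 + 7.5 = 36
W- = 0 = 0
(Check: W+ + W- = 36 should equal n(n+1)/2 = 36.)
Step 4: Test statistic W = min(W+, W-) = 0.
Step 5: Ties in |d|, so use the tie-corrected normal approximation.
        E[W] = n(n+1)/4 = 8*9/4 = 18.
        Tie groups: |d|=5 (t=2), |d|=8 (t=2); sum(t^3 - t) = 12.
        Var[W] = n(n+1)(2n+1)/24 - sum(t^3-t)/48 = 1224/24 - 12/48 = 50.75.
        z = (W - E[W]) / sqrt(Var[W]) = (0 - 18) / 7.1239 = -2.5267.
        Two-sided p = 2*Phi(z) = 0.011514.
Step 6: alpha = 0.1. reject H0.

W+ = 36, W- = 0, W = min = 0, p = 0.011514, reject H0.


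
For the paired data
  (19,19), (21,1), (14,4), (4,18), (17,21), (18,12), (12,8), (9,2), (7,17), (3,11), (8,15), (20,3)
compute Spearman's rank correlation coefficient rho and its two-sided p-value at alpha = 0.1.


Step 1: Rank x and y separately (midranks; no ties here).
rank(x): 19->10, 21->12, 14->7, 4->2, 17->8, 18->9, 12->6, 9->5, 7->3, 3->1, 8->4, 20->11
rank(y): 19->11, 1->1, 4->4, 18->10, 21->12, 12->7, 8->5, 2->2, 17->9, 11->6, 15->8, 3->3
Step 2: d_i = R_x(i) - R_y(i); compute d_i^2.
  (10-11)^2=1, (12-1)^2=121, (7-4)^2=9, (2-10)^2=64, (8-12)^2=16, (9-7)^2=4, (6-5)^2=1, (5-2)^2=9, (3-9)^2=36, (1-6)^2=25, (4-8)^2=16, (11-3)^2=64
sum(d^2) = 366.
Step 3: rho = 1 - 6*366 / (12*(12^2 - 1)) = 1 - 2196/1716 = -0.279720.
Step 4: Under H0, t = rho * sqrt((n-2)/(1-rho^2)) = -0.9213 ~ t(10).
Step 5: Two-sided p-value from the t-distribution with 10 df = 0.378569.
Step 6: alpha = 0.1. fail to reject H0.

rho = -0.2797, p = 0.378569, fail to reject H0 at alpha = 0.1.


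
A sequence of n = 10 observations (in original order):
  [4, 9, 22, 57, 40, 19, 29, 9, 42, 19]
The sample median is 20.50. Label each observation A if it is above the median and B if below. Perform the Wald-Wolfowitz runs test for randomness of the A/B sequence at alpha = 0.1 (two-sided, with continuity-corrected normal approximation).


Step 1: Compute median = 20.50; label A = above, B = below.
Labels in order: BBAAABABAB  (n_A = 5, n_B = 5)
Step 2: Count runs R = 7.
Step 3: Under H0 (random ordering), E[R] = 2*n_A*n_B/(n_A+n_B) + 1 = 2*5*5/10 + 1 = 6.0000.
        Var[R] = 2*n_A*n_B*(2*n_A*n_B - n_A - n_B) / ((n_A+n_B)^2 * (n_A+n_B-1)) = 2000/900 = 2.2222.
        SD[R] = 1.4907.
Step 4: Continuity-corrected z = (R - 0.5 - E[R]) / SD[R] = (7 - 0.5 - 6.0000) / 1.4907 = 0.3354.
Step 5: Two-sided p-value via normal approximation = 2*(1 - Phi(|z|)) = 0.737316.
Step 6: alpha = 0.1. fail to reject H0.

R = 7, z = 0.3354, p = 0.737316, fail to reject H0.


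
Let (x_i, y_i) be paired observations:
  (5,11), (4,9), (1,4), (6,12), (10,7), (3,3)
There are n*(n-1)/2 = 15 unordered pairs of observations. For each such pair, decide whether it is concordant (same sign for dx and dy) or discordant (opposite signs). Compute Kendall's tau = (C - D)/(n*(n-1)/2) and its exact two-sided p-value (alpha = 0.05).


Step 1: Enumerate the 15 unordered pairs (i,j) with i<j and classify each by sign(x_j-x_i) * sign(y_j-y_i).
  (1,2):dx=-1,dy=-2->C; (1,3):dx=-4,dy=-7->C; (1,4):dx=+1,dy=+1->C; (1,5):dx=+5,dy=-4->D
  (1,6):dx=-2,dy=-8->C; (2,3):dx=-3,dy=-5->C; (2,4):dx=+2,dy=+3->C; (2,5):dx=+6,dy=-2->D
  (2,6):dx=-1,dy=-6->C; (3,4):dx=+5,dy=+8->C; (3,5):dx=+9,dy=+3->C; (3,6):dx=+2,dy=-1->D
  (4,5):dx=+4,dy=-5->D; (4,6):dx=-3,dy=-9->C; (5,6):dx=-7,dy=-4->C
Step 2: C = 11, D = 4, total pairs = 15.
Step 3: tau = (C - D)/(n(n-1)/2) = (11 - 4)/15 = 0.466667.
Step 4: Exact two-sided p-value (enumerate n! = 720 permutations of y under H0): p = 0.272222.
Step 5: alpha = 0.05. fail to reject H0.

tau_b = 0.4667 (C=11, D=4), p = 0.272222, fail to reject H0.


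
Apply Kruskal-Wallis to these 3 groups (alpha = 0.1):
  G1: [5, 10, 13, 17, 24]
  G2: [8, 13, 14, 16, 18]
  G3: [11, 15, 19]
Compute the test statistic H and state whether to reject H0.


Step 1: Combine all N = 13 observations and assign midranks.
sorted (value, group, rank): (5,G1,1), (8,G2,2), (10,G1,3), (11,G3,4), (13,G1,5.5), (13,G2,5.5), (14,G2,7), (15,G3,8), (16,G2,9), (17,G1,10), (18,G2,11), (19,G3,12), (24,G1,13)
Step 2: Sum ranks within each group.
R_1 = 32.5 (n_1 = 5)
R_2 = 34.5 (n_2 = 5)
R_3 = 24 (n_3 = 3)
Step 3: H = 12/(N(N+1)) * sum(R_i^2/n_i) - 3(N+1)
     = 12/(13*14) * (32.5^2/5 + 34.5^2/5 + 24^2/3) - 3*14
     = 0.065934 * 641.3 - 42
     = 0.283516.
Step 4: Ties present; correction factor C = 1 - 6/(13^3 - 13) = 0.997253. Corrected H = 0.283516 / 0.997253 = 0.284298.
Step 5: Under H0, H ~ chi^2(2); p-value = 0.867492.
Step 6: alpha = 0.1. fail to reject H0.

H = 0.2843, df = 2, p = 0.867492, fail to reject H0.


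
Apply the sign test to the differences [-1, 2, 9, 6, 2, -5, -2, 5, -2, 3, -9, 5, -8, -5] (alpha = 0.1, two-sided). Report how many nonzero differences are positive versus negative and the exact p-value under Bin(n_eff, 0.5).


Step 1: Discard zero differences. Original n = 14; n_eff = number of nonzero differences = 14.
Nonzero differences (with sign): -1, +2, +9, +6, +2, -5, -2, +5, -2, +3, -9, +5, -8, -5
Step 2: Count signs: positive = 7, negative = 7.
Step 3: Under H0: P(positive) = 0.5, so the number of positives S ~ Bin(14, 0.5).
Step 4: Two-sided exact p-value = sum of Bin(14,0.5) probabilities at or below the observed probability = 1.000000.
Step 5: alpha = 0.1. fail to reject H0.

n_eff = 14, pos = 7, neg = 7, p = 1.000000, fail to reject H0.


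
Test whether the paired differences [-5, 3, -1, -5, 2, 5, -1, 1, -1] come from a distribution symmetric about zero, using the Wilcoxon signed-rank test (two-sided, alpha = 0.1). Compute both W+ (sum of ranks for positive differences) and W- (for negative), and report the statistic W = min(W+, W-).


Step 1: Drop any zero differences (none here) and take |d_i|.
|d| = [5, 3, 1, 5, 2, 5, 1, 1, 1]
Step 2: Midrank |d_i| (ties get averaged ranks).
ranks: |5|->8, |3|->6, |1|->2.5, |5|->8, |2|->5, |5|->8, |1|->2.5, |1|->2.5, |1|->2.5
Step 3: Attach original signs; sum ranks with positive sign and with negative sign.
W+ = 6 + 5 + 8 + 2.5 = 21.5
W- = 8 + 2.5 + 8 + 2.5 + 2.5 = 23.5
(Check: W+ + W- = 45 should equal n(n+1)/2 = 45.)
Step 4: Test statistic W = min(W+, W-) = 21.5.
Step 5: Ties in |d|, so use the tie-corrected normal approximation.
        E[W] = n(n+1)/4 = 9*10/4 = 22.5.
        Tie groups: |d|=1 (t=4), |d|=5 (t=3); sum(t^3 - t) = 84.
        Var[W] = n(n+1)(2n+1)/24 - sum(t^3-t)/48 = 1710/24 - 84/48 = 69.5.
        z = (W - E[W]) / sqrt(Var[W]) = (21.5 - 22.5) / 8.3367 = -0.1200.
        Two-sided p = 2*Phi(z) = 0.904521.
Step 6: alpha = 0.1. fail to reject H0.

W+ = 21.5, W- = 23.5, W = min = 21.5, p = 0.904521, fail to reject H0.


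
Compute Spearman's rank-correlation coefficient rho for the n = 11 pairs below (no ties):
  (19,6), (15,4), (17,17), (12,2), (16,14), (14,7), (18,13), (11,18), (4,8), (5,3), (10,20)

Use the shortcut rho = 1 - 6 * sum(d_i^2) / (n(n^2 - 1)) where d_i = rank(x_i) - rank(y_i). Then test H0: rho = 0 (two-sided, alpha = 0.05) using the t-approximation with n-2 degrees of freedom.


Step 1: Rank x and y separately (midranks; no ties here).
rank(x): 19->11, 15->7, 17->9, 12->5, 16->8, 14->6, 18->10, 11->4, 4->1, 5->2, 10->3
rank(y): 6->4, 4->3, 17->9, 2->1, 14->8, 7->5, 13->7, 18->10, 8->6, 3->2, 20->11
Step 2: d_i = R_x(i) - R_y(i); compute d_i^2.
  (11-4)^2=49, (7-3)^2=16, (9-9)^2=0, (5-1)^2=16, (8-8)^2=0, (6-5)^2=1, (10-7)^2=9, (4-10)^2=36, (1-6)^2=25, (2-2)^2=0, (3-11)^2=64
sum(d^2) = 216.
Step 3: rho = 1 - 6*216 / (11*(11^2 - 1)) = 1 - 1296/1320 = 0.018182.
Step 4: Under H0, t = rho * sqrt((n-2)/(1-rho^2)) = 0.0546 ~ t(9).
Step 5: Two-sided p-value from the t-distribution with 9 df = 0.957685.
Step 6: alpha = 0.05. fail to reject H0.

rho = 0.0182, p = 0.957685, fail to reject H0 at alpha = 0.05.


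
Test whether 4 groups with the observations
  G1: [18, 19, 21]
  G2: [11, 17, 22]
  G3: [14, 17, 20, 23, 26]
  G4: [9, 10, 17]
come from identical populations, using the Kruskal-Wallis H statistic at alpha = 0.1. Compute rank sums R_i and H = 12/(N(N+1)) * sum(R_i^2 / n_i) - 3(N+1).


Step 1: Combine all N = 14 observations and assign midranks.
sorted (value, group, rank): (9,G4,1), (10,G4,2), (11,G2,3), (14,G3,4), (17,G2,6), (17,G3,6), (17,G4,6), (18,G1,8), (19,G1,9), (20,G3,10), (21,G1,11), (22,G2,12), (23,G3,13), (26,G3,14)
Step 2: Sum ranks within each group.
R_1 = 28 (n_1 = 3)
R_2 = 21 (n_2 = 3)
R_3 = 47 (n_3 = 5)
R_4 = 9 (n_4 = 3)
Step 3: H = 12/(N(N+1)) * sum(R_i^2/n_i) - 3(N+1)
     = 12/(14*15) * (28^2/3 + 21^2/3 + 47^2/5 + 9^2/3) - 3*15
     = 0.057143 * 877.133 - 45
     = 5.121905.
Step 4: Ties present; correction factor C = 1 - 24/(14^3 - 14) = 0.991209. Corrected H = 5.121905 / 0.991209 = 5.167332.
Step 5: Under H0, H ~ chi^2(3); p-value = 0.159946.
Step 6: alpha = 0.1. fail to reject H0.

H = 5.1673, df = 3, p = 0.159946, fail to reject H0.


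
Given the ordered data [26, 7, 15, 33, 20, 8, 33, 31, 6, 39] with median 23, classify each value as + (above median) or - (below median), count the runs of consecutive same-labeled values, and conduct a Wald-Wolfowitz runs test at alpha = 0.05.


Step 1: Compute median = 23; label A = above, B = below.
Labels in order: ABBABBAABA  (n_A = 5, n_B = 5)
Step 2: Count runs R = 7.
Step 3: Under H0 (random ordering), E[R] = 2*n_A*n_B/(n_A+n_B) + 1 = 2*5*5/10 + 1 = 6.0000.
        Var[R] = 2*n_A*n_B*(2*n_A*n_B - n_A - n_B) / ((n_A+n_B)^2 * (n_A+n_B-1)) = 2000/900 = 2.2222.
        SD[R] = 1.4907.
Step 4: Continuity-corrected z = (R - 0.5 - E[R]) / SD[R] = (7 - 0.5 - 6.0000) / 1.4907 = 0.3354.
Step 5: Two-sided p-value via normal approximation = 2*(1 - Phi(|z|)) = 0.737316.
Step 6: alpha = 0.05. fail to reject H0.

R = 7, z = 0.3354, p = 0.737316, fail to reject H0.


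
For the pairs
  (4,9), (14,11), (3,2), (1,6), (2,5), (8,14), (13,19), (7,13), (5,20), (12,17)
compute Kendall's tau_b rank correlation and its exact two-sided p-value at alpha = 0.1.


Step 1: Enumerate the 45 unordered pairs (i,j) with i<j and classify each by sign(x_j-x_i) * sign(y_j-y_i).
  (1,2):dx=+10,dy=+2->C; (1,3):dx=-1,dy=-7->C; (1,4):dx=-3,dy=-3->C; (1,5):dx=-2,dy=-4->C
  (1,6):dx=+4,dy=+5->C; (1,7):dx=+9,dy=+10->C; (1,8):dx=+3,dy=+4->C; (1,9):dx=+1,dy=+11->C
  (1,10):dx=+8,dy=+8->C; (2,3):dx=-11,dy=-9->C; (2,4):dx=-13,dy=-5->C; (2,5):dx=-12,dy=-6->C
  (2,6):dx=-6,dy=+3->D; (2,7):dx=-1,dy=+8->D; (2,8):dx=-7,dy=+2->D; (2,9):dx=-9,dy=+9->D
  (2,10):dx=-2,dy=+6->D; (3,4):dx=-2,dy=+4->D; (3,5):dx=-1,dy=+3->D; (3,6):dx=+5,dy=+12->C
  (3,7):dx=+10,dy=+17->C; (3,8):dx=+4,dy=+11->C; (3,9):dx=+2,dy=+18->C; (3,10):dx=+9,dy=+15->C
  (4,5):dx=+1,dy=-1->D; (4,6):dx=+7,dy=+8->C; (4,7):dx=+12,dy=+13->C; (4,8):dx=+6,dy=+7->C
  (4,9):dx=+4,dy=+14->C; (4,10):dx=+11,dy=+11->C; (5,6):dx=+6,dy=+9->C; (5,7):dx=+11,dy=+14->C
  (5,8):dx=+5,dy=+8->C; (5,9):dx=+3,dy=+15->C; (5,10):dx=+10,dy=+12->C; (6,7):dx=+5,dy=+5->C
  (6,8):dx=-1,dy=-1->C; (6,9):dx=-3,dy=+6->D; (6,10):dx=+4,dy=+3->C; (7,8):dx=-6,dy=-6->C
  (7,9):dx=-8,dy=+1->D; (7,10):dx=-1,dy=-2->C; (8,9):dx=-2,dy=+7->D; (8,10):dx=+5,dy=+4->C
  (9,10):dx=+7,dy=-3->D
Step 2: C = 33, D = 12, total pairs = 45.
Step 3: tau = (C - D)/(n(n-1)/2) = (33 - 12)/45 = 0.466667.
Step 4: Exact two-sided p-value (enumerate n! = 3628800 permutations of y under H0): p = 0.072550.
Step 5: alpha = 0.1. reject H0.

tau_b = 0.4667 (C=33, D=12), p = 0.072550, reject H0.


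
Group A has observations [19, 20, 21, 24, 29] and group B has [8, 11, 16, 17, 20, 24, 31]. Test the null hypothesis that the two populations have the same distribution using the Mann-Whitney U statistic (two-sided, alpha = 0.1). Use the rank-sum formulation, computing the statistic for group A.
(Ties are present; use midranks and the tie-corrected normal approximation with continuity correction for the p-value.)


Step 1: Combine and sort all 12 observations; assign midranks.
sorted (value, group): (8,Y), (11,Y), (16,Y), (17,Y), (19,X), (20,X), (20,Y), (21,X), (24,X), (24,Y), (29,X), (31,Y)
ranks: 8->1, 11->2, 16->3, 17->4, 19->5, 20->6.5, 20->6.5, 21->8, 24->9.5, 24->9.5, 29->11, 31->12
Step 2: Rank sum for X: R1 = 5 + 6.5 + 8 + 9.5 + 11 = 40.
Step 3: U_X = R1 - n1(n1+1)/2 = 40 - 5*6/2 = 40 - 15 = 25.
       U_Y = n1*n2 - U_X = 35 - 25 = 10.
Step 4: Ties are present, so use the tie-corrected normal approximation (with continuity correction) for the p-value.
Step 5: p-value = 0.253956; compare to alpha = 0.1. fail to reject H0.

U_X = 25, p = 0.253956, fail to reject H0 at alpha = 0.1.


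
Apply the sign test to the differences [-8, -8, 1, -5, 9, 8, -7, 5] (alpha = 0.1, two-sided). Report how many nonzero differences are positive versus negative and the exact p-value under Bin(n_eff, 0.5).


Step 1: Discard zero differences. Original n = 8; n_eff = number of nonzero differences = 8.
Nonzero differences (with sign): -8, -8, +1, -5, +9, +8, -7, +5
Step 2: Count signs: positive = 4, negative = 4.
Step 3: Under H0: P(positive) = 0.5, so the number of positives S ~ Bin(8, 0.5).
Step 4: Two-sided exact p-value = sum of Bin(8,0.5) probabilities at or below the observed probability = 1.000000.
Step 5: alpha = 0.1. fail to reject H0.

n_eff = 8, pos = 4, neg = 4, p = 1.000000, fail to reject H0.


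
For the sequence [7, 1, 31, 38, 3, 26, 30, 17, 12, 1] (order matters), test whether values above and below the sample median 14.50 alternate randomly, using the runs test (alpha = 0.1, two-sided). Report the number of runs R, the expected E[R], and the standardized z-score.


Step 1: Compute median = 14.50; label A = above, B = below.
Labels in order: BBAABAAABB  (n_A = 5, n_B = 5)
Step 2: Count runs R = 5.
Step 3: Under H0 (random ordering), E[R] = 2*n_A*n_B/(n_A+n_B) + 1 = 2*5*5/10 + 1 = 6.0000.
        Var[R] = 2*n_A*n_B*(2*n_A*n_B - n_A - n_B) / ((n_A+n_B)^2 * (n_A+n_B-1)) = 2000/900 = 2.2222.
        SD[R] = 1.4907.
Step 4: Continuity-corrected z = (R + 0.5 - E[R]) / SD[R] = (5 + 0.5 - 6.0000) / 1.4907 = -0.3354.
Step 5: Two-sided p-value via normal approximation = 2*(1 - Phi(|z|)) = 0.737316.
Step 6: alpha = 0.1. fail to reject H0.

R = 5, z = -0.3354, p = 0.737316, fail to reject H0.


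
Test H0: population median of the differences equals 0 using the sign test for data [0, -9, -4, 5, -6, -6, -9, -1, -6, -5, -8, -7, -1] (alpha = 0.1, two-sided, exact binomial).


Step 1: Discard zero differences. Original n = 13; n_eff = number of nonzero differences = 12.
Nonzero differences (with sign): -9, -4, +5, -6, -6, -9, -1, -6, -5, -8, -7, -1
Step 2: Count signs: positive = 1, negative = 11.
Step 3: Under H0: P(positive) = 0.5, so the number of positives S ~ Bin(12, 0.5).
Step 4: Two-sided exact p-value = sum of Bin(12,0.5) probabilities at or below the observed probability = 0.006348.
Step 5: alpha = 0.1. reject H0.

n_eff = 12, pos = 1, neg = 11, p = 0.006348, reject H0.


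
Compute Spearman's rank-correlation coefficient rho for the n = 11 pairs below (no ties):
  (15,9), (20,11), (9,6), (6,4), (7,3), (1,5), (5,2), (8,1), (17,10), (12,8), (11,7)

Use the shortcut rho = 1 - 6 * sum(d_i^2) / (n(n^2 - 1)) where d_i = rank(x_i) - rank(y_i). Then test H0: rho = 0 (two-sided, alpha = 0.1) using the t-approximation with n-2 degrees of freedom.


Step 1: Rank x and y separately (midranks; no ties here).
rank(x): 15->9, 20->11, 9->6, 6->3, 7->4, 1->1, 5->2, 8->5, 17->10, 12->8, 11->7
rank(y): 9->9, 11->11, 6->6, 4->4, 3->3, 5->5, 2->2, 1->1, 10->10, 8->8, 7->7
Step 2: d_i = R_x(i) - R_y(i); compute d_i^2.
  (9-9)^2=0, (11-11)^2=0, (6-6)^2=0, (3-4)^2=1, (4-3)^2=1, (1-5)^2=16, (2-2)^2=0, (5-1)^2=16, (10-10)^2=0, (8-8)^2=0, (7-7)^2=0
sum(d^2) = 34.
Step 3: rho = 1 - 6*34 / (11*(11^2 - 1)) = 1 - 204/1320 = 0.845455.
Step 4: Under H0, t = rho * sqrt((n-2)/(1-rho^2)) = 4.7493 ~ t(9).
Step 5: Two-sided p-value from the t-distribution with 9 df = 0.001045.
Step 6: alpha = 0.1. reject H0.

rho = 0.8455, p = 0.001045, reject H0 at alpha = 0.1.


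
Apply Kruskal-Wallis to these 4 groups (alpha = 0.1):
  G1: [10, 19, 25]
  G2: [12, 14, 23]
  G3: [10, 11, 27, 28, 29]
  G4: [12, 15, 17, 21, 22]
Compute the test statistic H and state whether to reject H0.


Step 1: Combine all N = 16 observations and assign midranks.
sorted (value, group, rank): (10,G1,1.5), (10,G3,1.5), (11,G3,3), (12,G2,4.5), (12,G4,4.5), (14,G2,6), (15,G4,7), (17,G4,8), (19,G1,9), (21,G4,10), (22,G4,11), (23,G2,12), (25,G1,13), (27,G3,14), (28,G3,15), (29,G3,16)
Step 2: Sum ranks within each group.
R_1 = 23.5 (n_1 = 3)
R_2 = 22.5 (n_2 = 3)
R_3 = 49.5 (n_3 = 5)
R_4 = 40.5 (n_4 = 5)
Step 3: H = 12/(N(N+1)) * sum(R_i^2/n_i) - 3(N+1)
     = 12/(16*17) * (23.5^2/3 + 22.5^2/3 + 49.5^2/5 + 40.5^2/5) - 3*17
     = 0.044118 * 1170.93 - 51
     = 0.658824.
Step 4: Ties present; correction factor C = 1 - 12/(16^3 - 16) = 0.997059. Corrected H = 0.658824 / 0.997059 = 0.660767.
Step 5: Under H0, H ~ chi^2(3); p-value = 0.882391.
Step 6: alpha = 0.1. fail to reject H0.

H = 0.6608, df = 3, p = 0.882391, fail to reject H0.


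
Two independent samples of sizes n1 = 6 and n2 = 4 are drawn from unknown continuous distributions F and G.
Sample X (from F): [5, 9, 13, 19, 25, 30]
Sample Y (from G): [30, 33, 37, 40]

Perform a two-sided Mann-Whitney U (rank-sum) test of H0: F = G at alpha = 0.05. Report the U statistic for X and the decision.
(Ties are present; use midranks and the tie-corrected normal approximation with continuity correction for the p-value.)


Step 1: Combine and sort all 10 observations; assign midranks.
sorted (value, group): (5,X), (9,X), (13,X), (19,X), (25,X), (30,X), (30,Y), (33,Y), (37,Y), (40,Y)
ranks: 5->1, 9->2, 13->3, 19->4, 25->5, 30->6.5, 30->6.5, 33->8, 37->9, 40->10
Step 2: Rank sum for X: R1 = 1 + 2 + 3 + 4 + 5 + 6.5 = 21.5.
Step 3: U_X = R1 - n1(n1+1)/2 = 21.5 - 6*7/2 = 21.5 - 21 = 0.5.
       U_Y = n1*n2 - U_X = 24 - 0.5 = 23.5.
Step 4: Ties are present, so use the tie-corrected normal approximation (with continuity correction) for the p-value.
Step 5: p-value = 0.018655; compare to alpha = 0.05. reject H0.

U_X = 0.5, p = 0.018655, reject H0 at alpha = 0.05.


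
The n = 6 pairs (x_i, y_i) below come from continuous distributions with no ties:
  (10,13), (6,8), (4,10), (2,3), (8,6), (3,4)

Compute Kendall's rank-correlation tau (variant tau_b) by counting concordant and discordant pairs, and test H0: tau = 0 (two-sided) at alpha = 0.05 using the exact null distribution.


Step 1: Enumerate the 15 unordered pairs (i,j) with i<j and classify each by sign(x_j-x_i) * sign(y_j-y_i).
  (1,2):dx=-4,dy=-5->C; (1,3):dx=-6,dy=-3->C; (1,4):dx=-8,dy=-10->C; (1,5):dx=-2,dy=-7->C
  (1,6):dx=-7,dy=-9->C; (2,3):dx=-2,dy=+2->D; (2,4):dx=-4,dy=-5->C; (2,5):dx=+2,dy=-2->D
  (2,6):dx=-3,dy=-4->C; (3,4):dx=-2,dy=-7->C; (3,5):dx=+4,dy=-4->D; (3,6):dx=-1,dy=-6->C
  (4,5):dx=+6,dy=+3->C; (4,6):dx=+1,dy=+1->C; (5,6):dx=-5,dy=-2->C
Step 2: C = 12, D = 3, total pairs = 15.
Step 3: tau = (C - D)/(n(n-1)/2) = (12 - 3)/15 = 0.600000.
Step 4: Exact two-sided p-value (enumerate n! = 720 permutations of y under H0): p = 0.136111.
Step 5: alpha = 0.05. fail to reject H0.

tau_b = 0.6000 (C=12, D=3), p = 0.136111, fail to reject H0.


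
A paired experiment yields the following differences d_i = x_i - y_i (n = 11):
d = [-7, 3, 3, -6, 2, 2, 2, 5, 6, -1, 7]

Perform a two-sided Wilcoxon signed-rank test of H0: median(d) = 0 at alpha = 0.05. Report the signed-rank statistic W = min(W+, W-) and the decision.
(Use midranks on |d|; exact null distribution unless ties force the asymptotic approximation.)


Step 1: Drop any zero differences (none here) and take |d_i|.
|d| = [7, 3, 3, 6, 2, 2, 2, 5, 6, 1, 7]
Step 2: Midrank |d_i| (ties get averaged ranks).
ranks: |7|->10.5, |3|->5.5, |3|->5.5, |6|->8.5, |2|->3, |2|->3, |2|->3, |5|->7, |6|->8.5, |1|->1, |7|->10.5
Step 3: Attach original signs; sum ranks with positive sign and with negative sign.
W+ = 5.5 + 5.5 + 3 + 3 + 3 + 7 + 8.5 + 10.5 = 46
W- = 10.5 + 8.5 + 1 = 20
(Check: W+ + W- = 66 should equal n(n+1)/2 = 66.)
Step 4: Test statistic W = min(W+, W-) = 20.
Step 5: Ties in |d|, so use the tie-corrected normal approximation.
        E[W] = n(n+1)/4 = 11*12/4 = 33.
        Tie groups: |d|=2 (t=3), |d|=3 (t=2), |d|=6 (t=2), |d|=7 (t=2); sum(t^3 - t) = 42.
        Var[W] = n(n+1)(2n+1)/24 - sum(t^3-t)/48 = 3036/24 - 42/48 = 125.625.
        z = (W - E[W]) / sqrt(Var[W]) = (20 - 33) / 11.2083 = -1.1599.
        Two-sided p = 2*Phi(z) = 0.246106.
Step 6: alpha = 0.05. fail to reject H0.

W+ = 46, W- = 20, W = min = 20, p = 0.246106, fail to reject H0.


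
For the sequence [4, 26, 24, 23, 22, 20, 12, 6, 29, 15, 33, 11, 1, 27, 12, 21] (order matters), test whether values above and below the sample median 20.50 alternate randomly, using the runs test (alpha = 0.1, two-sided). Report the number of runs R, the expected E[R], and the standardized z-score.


Step 1: Compute median = 20.50; label A = above, B = below.
Labels in order: BAAAABBBABABBABA  (n_A = 8, n_B = 8)
Step 2: Count runs R = 10.
Step 3: Under H0 (random ordering), E[R] = 2*n_A*n_B/(n_A+n_B) + 1 = 2*8*8/16 + 1 = 9.0000.
        Var[R] = 2*n_A*n_B*(2*n_A*n_B - n_A - n_B) / ((n_A+n_B)^2 * (n_A+n_B-1)) = 14336/3840 = 3.7333.
        SD[R] = 1.9322.
Step 4: Continuity-corrected z = (R - 0.5 - E[R]) / SD[R] = (10 - 0.5 - 9.0000) / 1.9322 = 0.2588.
Step 5: Two-sided p-value via normal approximation = 2*(1 - Phi(|z|)) = 0.795809.
Step 6: alpha = 0.1. fail to reject H0.

R = 10, z = 0.2588, p = 0.795809, fail to reject H0.


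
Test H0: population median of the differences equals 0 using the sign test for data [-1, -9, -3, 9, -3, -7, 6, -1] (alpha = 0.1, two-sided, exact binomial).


Step 1: Discard zero differences. Original n = 8; n_eff = number of nonzero differences = 8.
Nonzero differences (with sign): -1, -9, -3, +9, -3, -7, +6, -1
Step 2: Count signs: positive = 2, negative = 6.
Step 3: Under H0: P(positive) = 0.5, so the number of positives S ~ Bin(8, 0.5).
Step 4: Two-sided exact p-value = sum of Bin(8,0.5) probabilities at or below the observed probability = 0.289062.
Step 5: alpha = 0.1. fail to reject H0.

n_eff = 8, pos = 2, neg = 6, p = 0.289062, fail to reject H0.


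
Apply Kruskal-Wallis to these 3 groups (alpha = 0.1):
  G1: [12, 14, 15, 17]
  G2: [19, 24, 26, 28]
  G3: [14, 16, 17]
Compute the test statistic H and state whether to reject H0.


Step 1: Combine all N = 11 observations and assign midranks.
sorted (value, group, rank): (12,G1,1), (14,G1,2.5), (14,G3,2.5), (15,G1,4), (16,G3,5), (17,G1,6.5), (17,G3,6.5), (19,G2,8), (24,G2,9), (26,G2,10), (28,G2,11)
Step 2: Sum ranks within each group.
R_1 = 14 (n_1 = 4)
R_2 = 38 (n_2 = 4)
R_3 = 14 (n_3 = 3)
Step 3: H = 12/(N(N+1)) * sum(R_i^2/n_i) - 3(N+1)
     = 12/(11*12) * (14^2/4 + 38^2/4 + 14^2/3) - 3*12
     = 0.090909 * 475.333 - 36
     = 7.212121.
Step 4: Ties present; correction factor C = 1 - 12/(11^3 - 11) = 0.990909. Corrected H = 7.212121 / 0.990909 = 7.278287.
Step 5: Under H0, H ~ chi^2(2); p-value = 0.026275.
Step 6: alpha = 0.1. reject H0.

H = 7.2783, df = 2, p = 0.026275, reject H0.


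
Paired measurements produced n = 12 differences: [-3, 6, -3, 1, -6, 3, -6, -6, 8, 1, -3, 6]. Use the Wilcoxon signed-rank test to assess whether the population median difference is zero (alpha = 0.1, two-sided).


Step 1: Drop any zero differences (none here) and take |d_i|.
|d| = [3, 6, 3, 1, 6, 3, 6, 6, 8, 1, 3, 6]
Step 2: Midrank |d_i| (ties get averaged ranks).
ranks: |3|->4.5, |6|->9, |3|->4.5, |1|->1.5, |6|->9, |3|->4.5, |6|->9, |6|->9, |8|->12, |1|->1.5, |3|->4.5, |6|->9
Step 3: Attach original signs; sum ranks with positive sign and with negative sign.
W+ = 9 + 1.5 + 4.5 + 12 + 1.5 + 9 = 37.5
W- = 4.5 + 4.5 + 9 + 9 + 9 + 4.5 = 40.5
(Check: W+ + W- = 78 should equal n(n+1)/2 = 78.)
Step 4: Test statistic W = min(W+, W-) = 37.5.
Step 5: Ties in |d|, so use the tie-corrected normal approximation.
        E[W] = n(n+1)/4 = 12*13/4 = 39.
        Tie groups: |d|=1 (t=2), |d|=3 (t=4), |d|=6 (t=5); sum(t^3 - t) = 186.
        Var[W] = n(n+1)(2n+1)/24 - sum(t^3-t)/48 = 3900/24 - 186/48 = 158.625.
        z = (W - E[W]) / sqrt(Var[W]) = (37.5 - 39) / 12.5946 = -0.1191.
        Two-sided p = 2*Phi(z) = 0.905198.
Step 6: alpha = 0.1. fail to reject H0.

W+ = 37.5, W- = 40.5, W = min = 37.5, p = 0.905198, fail to reject H0.


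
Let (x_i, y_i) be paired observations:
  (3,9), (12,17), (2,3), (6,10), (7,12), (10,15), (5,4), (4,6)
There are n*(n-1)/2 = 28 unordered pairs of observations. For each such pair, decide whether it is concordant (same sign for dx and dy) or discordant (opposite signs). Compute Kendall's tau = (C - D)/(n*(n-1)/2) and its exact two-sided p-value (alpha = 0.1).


Step 1: Enumerate the 28 unordered pairs (i,j) with i<j and classify each by sign(x_j-x_i) * sign(y_j-y_i).
  (1,2):dx=+9,dy=+8->C; (1,3):dx=-1,dy=-6->C; (1,4):dx=+3,dy=+1->C; (1,5):dx=+4,dy=+3->C
  (1,6):dx=+7,dy=+6->C; (1,7):dx=+2,dy=-5->D; (1,8):dx=+1,dy=-3->D; (2,3):dx=-10,dy=-14->C
  (2,4):dx=-6,dy=-7->C; (2,5):dx=-5,dy=-5->C; (2,6):dx=-2,dy=-2->C; (2,7):dx=-7,dy=-13->C
  (2,8):dx=-8,dy=-11->C; (3,4):dx=+4,dy=+7->C; (3,5):dx=+5,dy=+9->C; (3,6):dx=+8,dy=+12->C
  (3,7):dx=+3,dy=+1->C; (3,8):dx=+2,dy=+3->C; (4,5):dx=+1,dy=+2->C; (4,6):dx=+4,dy=+5->C
  (4,7):dx=-1,dy=-6->C; (4,8):dx=-2,dy=-4->C; (5,6):dx=+3,dy=+3->C; (5,7):dx=-2,dy=-8->C
  (5,8):dx=-3,dy=-6->C; (6,7):dx=-5,dy=-11->C; (6,8):dx=-6,dy=-9->C; (7,8):dx=-1,dy=+2->D
Step 2: C = 25, D = 3, total pairs = 28.
Step 3: tau = (C - D)/(n(n-1)/2) = (25 - 3)/28 = 0.785714.
Step 4: Exact two-sided p-value (enumerate n! = 40320 permutations of y under H0): p = 0.005506.
Step 5: alpha = 0.1. reject H0.

tau_b = 0.7857 (C=25, D=3), p = 0.005506, reject H0.


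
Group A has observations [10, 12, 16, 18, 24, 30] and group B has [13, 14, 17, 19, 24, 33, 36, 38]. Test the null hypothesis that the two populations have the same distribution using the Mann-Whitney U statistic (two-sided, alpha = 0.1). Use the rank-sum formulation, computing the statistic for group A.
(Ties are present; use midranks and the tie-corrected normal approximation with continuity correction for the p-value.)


Step 1: Combine and sort all 14 observations; assign midranks.
sorted (value, group): (10,X), (12,X), (13,Y), (14,Y), (16,X), (17,Y), (18,X), (19,Y), (24,X), (24,Y), (30,X), (33,Y), (36,Y), (38,Y)
ranks: 10->1, 12->2, 13->3, 14->4, 16->5, 17->6, 18->7, 19->8, 24->9.5, 24->9.5, 30->11, 33->12, 36->13, 38->14
Step 2: Rank sum for X: R1 = 1 + 2 + 5 + 7 + 9.5 + 11 = 35.5.
Step 3: U_X = R1 - n1(n1+1)/2 = 35.5 - 6*7/2 = 35.5 - 21 = 14.5.
       U_Y = n1*n2 - U_X = 48 - 14.5 = 33.5.
Step 4: Ties are present, so use the tie-corrected normal approximation (with continuity correction) for the p-value.
Step 5: p-value = 0.244759; compare to alpha = 0.1. fail to reject H0.

U_X = 14.5, p = 0.244759, fail to reject H0 at alpha = 0.1.


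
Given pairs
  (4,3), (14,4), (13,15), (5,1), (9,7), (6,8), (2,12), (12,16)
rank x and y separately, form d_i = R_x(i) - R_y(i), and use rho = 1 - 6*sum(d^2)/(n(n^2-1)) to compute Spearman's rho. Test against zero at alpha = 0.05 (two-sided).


Step 1: Rank x and y separately (midranks; no ties here).
rank(x): 4->2, 14->8, 13->7, 5->3, 9->5, 6->4, 2->1, 12->6
rank(y): 3->2, 4->3, 15->7, 1->1, 7->4, 8->5, 12->6, 16->8
Step 2: d_i = R_x(i) - R_y(i); compute d_i^2.
  (2-2)^2=0, (8-3)^2=25, (7-7)^2=0, (3-1)^2=4, (5-4)^2=1, (4-5)^2=1, (1-6)^2=25, (6-8)^2=4
sum(d^2) = 60.
Step 3: rho = 1 - 6*60 / (8*(8^2 - 1)) = 1 - 360/504 = 0.285714.
Step 4: Under H0, t = rho * sqrt((n-2)/(1-rho^2)) = 0.7303 ~ t(6).
Step 5: Two-sided p-value from the t-distribution with 6 df = 0.492726.
Step 6: alpha = 0.05. fail to reject H0.

rho = 0.2857, p = 0.492726, fail to reject H0 at alpha = 0.05.


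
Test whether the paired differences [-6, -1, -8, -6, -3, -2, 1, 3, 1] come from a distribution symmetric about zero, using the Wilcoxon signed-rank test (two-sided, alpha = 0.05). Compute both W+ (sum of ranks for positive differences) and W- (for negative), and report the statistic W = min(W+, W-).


Step 1: Drop any zero differences (none here) and take |d_i|.
|d| = [6, 1, 8, 6, 3, 2, 1, 3, 1]
Step 2: Midrank |d_i| (ties get averaged ranks).
ranks: |6|->7.5, |1|->2, |8|->9, |6|->7.5, |3|->5.5, |2|->4, |1|->2, |3|->5.5, |1|->2
Step 3: Attach original signs; sum ranks with positive sign and with negative sign.
W+ = 2 + 5.5 + 2 = 9.5
W- = 7.5 + 2 + 9 + 7.5 + 5.5 + 4 = 35.5
(Check: W+ + W- = 45 should equal n(n+1)/2 = 45.)
Step 4: Test statistic W = min(W+, W-) = 9.5.
Step 5: Ties in |d|, so use the tie-corrected normal approximation.
        E[W] = n(n+1)/4 = 9*10/4 = 22.5.
        Tie groups: |d|=1 (t=3), |d|=3 (t=2), |d|=6 (t=2); sum(t^3 - t) = 36.
        Var[W] = n(n+1)(2n+1)/24 - sum(t^3-t)/48 = 1710/24 - 36/48 = 70.5.
        z = (W - E[W]) / sqrt(Var[W]) = (9.5 - 22.5) / 8.3964 = -1.5483.
        Two-sided p = 2*Phi(z) = 0.121556.
Step 6: alpha = 0.05. fail to reject H0.

W+ = 9.5, W- = 35.5, W = min = 9.5, p = 0.121556, fail to reject H0.


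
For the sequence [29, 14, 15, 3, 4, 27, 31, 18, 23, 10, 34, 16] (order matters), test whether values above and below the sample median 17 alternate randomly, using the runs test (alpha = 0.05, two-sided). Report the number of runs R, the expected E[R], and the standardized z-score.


Step 1: Compute median = 17; label A = above, B = below.
Labels in order: ABBBBAAAABAB  (n_A = 6, n_B = 6)
Step 2: Count runs R = 6.
Step 3: Under H0 (random ordering), E[R] = 2*n_A*n_B/(n_A+n_B) + 1 = 2*6*6/12 + 1 = 7.0000.
        Var[R] = 2*n_A*n_B*(2*n_A*n_B - n_A - n_B) / ((n_A+n_B)^2 * (n_A+n_B-1)) = 4320/1584 = 2.7273.
        SD[R] = 1.6514.
Step 4: Continuity-corrected z = (R + 0.5 - E[R]) / SD[R] = (6 + 0.5 - 7.0000) / 1.6514 = -0.3028.
Step 5: Two-sided p-value via normal approximation = 2*(1 - Phi(|z|)) = 0.762069.
Step 6: alpha = 0.05. fail to reject H0.

R = 6, z = -0.3028, p = 0.762069, fail to reject H0.


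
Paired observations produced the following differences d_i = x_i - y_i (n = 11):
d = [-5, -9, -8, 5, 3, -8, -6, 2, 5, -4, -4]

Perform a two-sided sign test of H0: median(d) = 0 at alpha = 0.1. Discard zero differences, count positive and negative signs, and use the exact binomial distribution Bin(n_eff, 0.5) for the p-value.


Step 1: Discard zero differences. Original n = 11; n_eff = number of nonzero differences = 11.
Nonzero differences (with sign): -5, -9, -8, +5, +3, -8, -6, +2, +5, -4, -4
Step 2: Count signs: positive = 4, negative = 7.
Step 3: Under H0: P(positive) = 0.5, so the number of positives S ~ Bin(11, 0.5).
Step 4: Two-sided exact p-value = sum of Bin(11,0.5) probabilities at or below the observed probability = 0.548828.
Step 5: alpha = 0.1. fail to reject H0.

n_eff = 11, pos = 4, neg = 7, p = 0.548828, fail to reject H0.


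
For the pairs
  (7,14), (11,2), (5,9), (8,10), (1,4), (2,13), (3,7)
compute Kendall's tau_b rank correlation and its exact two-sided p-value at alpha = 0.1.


Step 1: Enumerate the 21 unordered pairs (i,j) with i<j and classify each by sign(x_j-x_i) * sign(y_j-y_i).
  (1,2):dx=+4,dy=-12->D; (1,3):dx=-2,dy=-5->C; (1,4):dx=+1,dy=-4->D; (1,5):dx=-6,dy=-10->C
  (1,6):dx=-5,dy=-1->C; (1,7):dx=-4,dy=-7->C; (2,3):dx=-6,dy=+7->D; (2,4):dx=-3,dy=+8->D
  (2,5):dx=-10,dy=+2->D; (2,6):dx=-9,dy=+11->D; (2,7):dx=-8,dy=+5->D; (3,4):dx=+3,dy=+1->C
  (3,5):dx=-4,dy=-5->C; (3,6):dx=-3,dy=+4->D; (3,7):dx=-2,dy=-2->C; (4,5):dx=-7,dy=-6->C
  (4,6):dx=-6,dy=+3->D; (4,7):dx=-5,dy=-3->C; (5,6):dx=+1,dy=+9->C; (5,7):dx=+2,dy=+3->C
  (6,7):dx=+1,dy=-6->D
Step 2: C = 11, D = 10, total pairs = 21.
Step 3: tau = (C - D)/(n(n-1)/2) = (11 - 10)/21 = 0.047619.
Step 4: Exact two-sided p-value (enumerate n! = 5040 permutations of y under H0): p = 1.000000.
Step 5: alpha = 0.1. fail to reject H0.

tau_b = 0.0476 (C=11, D=10), p = 1.000000, fail to reject H0.


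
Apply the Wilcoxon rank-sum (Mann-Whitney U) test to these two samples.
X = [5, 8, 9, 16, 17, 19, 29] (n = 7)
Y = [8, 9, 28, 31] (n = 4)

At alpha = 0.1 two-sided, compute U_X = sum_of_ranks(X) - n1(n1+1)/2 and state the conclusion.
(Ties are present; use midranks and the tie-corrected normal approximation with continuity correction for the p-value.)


Step 1: Combine and sort all 11 observations; assign midranks.
sorted (value, group): (5,X), (8,X), (8,Y), (9,X), (9,Y), (16,X), (17,X), (19,X), (28,Y), (29,X), (31,Y)
ranks: 5->1, 8->2.5, 8->2.5, 9->4.5, 9->4.5, 16->6, 17->7, 19->8, 28->9, 29->10, 31->11
Step 2: Rank sum for X: R1 = 1 + 2.5 + 4.5 + 6 + 7 + 8 + 10 = 39.
Step 3: U_X = R1 - n1(n1+1)/2 = 39 - 7*8/2 = 39 - 28 = 11.
       U_Y = n1*n2 - U_X = 28 - 11 = 17.
Step 4: Ties are present, so use the tie-corrected normal approximation (with continuity correction) for the p-value.
Step 5: p-value = 0.635059; compare to alpha = 0.1. fail to reject H0.

U_X = 11, p = 0.635059, fail to reject H0 at alpha = 0.1.


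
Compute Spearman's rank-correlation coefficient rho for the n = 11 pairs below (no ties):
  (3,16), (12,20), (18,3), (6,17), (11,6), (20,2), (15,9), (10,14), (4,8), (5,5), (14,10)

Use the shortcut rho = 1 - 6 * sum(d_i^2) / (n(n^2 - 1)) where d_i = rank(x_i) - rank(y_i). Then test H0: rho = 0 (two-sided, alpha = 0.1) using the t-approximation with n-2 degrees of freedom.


Step 1: Rank x and y separately (midranks; no ties here).
rank(x): 3->1, 12->7, 18->10, 6->4, 11->6, 20->11, 15->9, 10->5, 4->2, 5->3, 14->8
rank(y): 16->9, 20->11, 3->2, 17->10, 6->4, 2->1, 9->6, 14->8, 8->5, 5->3, 10->7
Step 2: d_i = R_x(i) - R_y(i); compute d_i^2.
  (1-9)^2=64, (7-11)^2=16, (10-2)^2=64, (4-10)^2=36, (6-4)^2=4, (11-1)^2=100, (9-6)^2=9, (5-8)^2=9, (2-5)^2=9, (3-3)^2=0, (8-7)^2=1
sum(d^2) = 312.
Step 3: rho = 1 - 6*312 / (11*(11^2 - 1)) = 1 - 1872/1320 = -0.418182.
Step 4: Under H0, t = rho * sqrt((n-2)/(1-rho^2)) = -1.3811 ~ t(9).
Step 5: Two-sided p-value from the t-distribution with 9 df = 0.200570.
Step 6: alpha = 0.1. fail to reject H0.

rho = -0.4182, p = 0.200570, fail to reject H0 at alpha = 0.1.


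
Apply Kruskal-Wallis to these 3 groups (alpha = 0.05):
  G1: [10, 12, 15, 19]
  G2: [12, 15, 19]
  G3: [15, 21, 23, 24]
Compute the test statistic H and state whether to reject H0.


Step 1: Combine all N = 11 observations and assign midranks.
sorted (value, group, rank): (10,G1,1), (12,G1,2.5), (12,G2,2.5), (15,G1,5), (15,G2,5), (15,G3,5), (19,G1,7.5), (19,G2,7.5), (21,G3,9), (23,G3,10), (24,G3,11)
Step 2: Sum ranks within each group.
R_1 = 16 (n_1 = 4)
R_2 = 15 (n_2 = 3)
R_3 = 35 (n_3 = 4)
Step 3: H = 12/(N(N+1)) * sum(R_i^2/n_i) - 3(N+1)
     = 12/(11*12) * (16^2/4 + 15^2/3 + 35^2/4) - 3*12
     = 0.090909 * 445.25 - 36
     = 4.477273.
Step 4: Ties present; correction factor C = 1 - 36/(11^3 - 11) = 0.972727. Corrected H = 4.477273 / 0.972727 = 4.602804.
Step 5: Under H0, H ~ chi^2(2); p-value = 0.100118.
Step 6: alpha = 0.05. fail to reject H0.

H = 4.6028, df = 2, p = 0.100118, fail to reject H0.


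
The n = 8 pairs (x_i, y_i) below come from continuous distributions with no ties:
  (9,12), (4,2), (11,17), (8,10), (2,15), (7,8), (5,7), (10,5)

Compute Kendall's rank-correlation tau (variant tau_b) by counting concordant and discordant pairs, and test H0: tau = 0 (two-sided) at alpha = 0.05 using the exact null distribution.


Step 1: Enumerate the 28 unordered pairs (i,j) with i<j and classify each by sign(x_j-x_i) * sign(y_j-y_i).
  (1,2):dx=-5,dy=-10->C; (1,3):dx=+2,dy=+5->C; (1,4):dx=-1,dy=-2->C; (1,5):dx=-7,dy=+3->D
  (1,6):dx=-2,dy=-4->C; (1,7):dx=-4,dy=-5->C; (1,8):dx=+1,dy=-7->D; (2,3):dx=+7,dy=+15->C
  (2,4):dx=+4,dy=+8->C; (2,5):dx=-2,dy=+13->D; (2,6):dx=+3,dy=+6->C; (2,7):dx=+1,dy=+5->C
  (2,8):dx=+6,dy=+3->C; (3,4):dx=-3,dy=-7->C; (3,5):dx=-9,dy=-2->C; (3,6):dx=-4,dy=-9->C
  (3,7):dx=-6,dy=-10->C; (3,8):dx=-1,dy=-12->C; (4,5):dx=-6,dy=+5->D; (4,6):dx=-1,dy=-2->C
  (4,7):dx=-3,dy=-3->C; (4,8):dx=+2,dy=-5->D; (5,6):dx=+5,dy=-7->D; (5,7):dx=+3,dy=-8->D
  (5,8):dx=+8,dy=-10->D; (6,7):dx=-2,dy=-1->C; (6,8):dx=+3,dy=-3->D; (7,8):dx=+5,dy=-2->D
Step 2: C = 18, D = 10, total pairs = 28.
Step 3: tau = (C - D)/(n(n-1)/2) = (18 - 10)/28 = 0.285714.
Step 4: Exact two-sided p-value (enumerate n! = 40320 permutations of y under H0): p = 0.398760.
Step 5: alpha = 0.05. fail to reject H0.

tau_b = 0.2857 (C=18, D=10), p = 0.398760, fail to reject H0.


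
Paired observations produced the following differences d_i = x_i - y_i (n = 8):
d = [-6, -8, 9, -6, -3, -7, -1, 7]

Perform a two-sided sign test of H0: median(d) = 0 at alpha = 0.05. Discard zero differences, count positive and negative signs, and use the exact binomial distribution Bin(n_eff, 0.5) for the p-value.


Step 1: Discard zero differences. Original n = 8; n_eff = number of nonzero differences = 8.
Nonzero differences (with sign): -6, -8, +9, -6, -3, -7, -1, +7
Step 2: Count signs: positive = 2, negative = 6.
Step 3: Under H0: P(positive) = 0.5, so the number of positives S ~ Bin(8, 0.5).
Step 4: Two-sided exact p-value = sum of Bin(8,0.5) probabilities at or below the observed probability = 0.289062.
Step 5: alpha = 0.05. fail to reject H0.

n_eff = 8, pos = 2, neg = 6, p = 0.289062, fail to reject H0.


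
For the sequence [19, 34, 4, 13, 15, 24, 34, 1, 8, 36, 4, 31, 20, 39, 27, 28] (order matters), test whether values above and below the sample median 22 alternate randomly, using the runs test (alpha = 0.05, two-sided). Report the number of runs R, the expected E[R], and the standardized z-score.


Step 1: Compute median = 22; label A = above, B = below.
Labels in order: BABBBAABBABABAAA  (n_A = 8, n_B = 8)
Step 2: Count runs R = 10.
Step 3: Under H0 (random ordering), E[R] = 2*n_A*n_B/(n_A+n_B) + 1 = 2*8*8/16 + 1 = 9.0000.
        Var[R] = 2*n_A*n_B*(2*n_A*n_B - n_A - n_B) / ((n_A+n_B)^2 * (n_A+n_B-1)) = 14336/3840 = 3.7333.
        SD[R] = 1.9322.
Step 4: Continuity-corrected z = (R - 0.5 - E[R]) / SD[R] = (10 - 0.5 - 9.0000) / 1.9322 = 0.2588.
Step 5: Two-sided p-value via normal approximation = 2*(1 - Phi(|z|)) = 0.795809.
Step 6: alpha = 0.05. fail to reject H0.

R = 10, z = 0.2588, p = 0.795809, fail to reject H0.
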